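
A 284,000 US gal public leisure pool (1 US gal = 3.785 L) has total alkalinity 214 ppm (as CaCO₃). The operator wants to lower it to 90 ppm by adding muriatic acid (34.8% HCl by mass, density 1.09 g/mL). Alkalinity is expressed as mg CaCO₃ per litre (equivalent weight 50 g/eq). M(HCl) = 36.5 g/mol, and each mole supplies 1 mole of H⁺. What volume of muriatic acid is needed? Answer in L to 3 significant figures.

Volume: 284,000 US gal × 3.785 L/gal = 1,074,940 L.
Alkalinity to neutralize: (214 − 90) = 124 mg/L as CaCO₃ × 1,074,940 L = 133,300 g as CaCO₃.
Equivalents of H⁺ required: 133,300 ÷ 50 g/eq = 2666 eq = 2666 mol HCl.
Mass of HCl: 2666 × 36.5 = 97,300 g.
Mass of 34.8% solution: 97,300 / 0.348 = 279,600 g.
Volume: 279,600 g ÷ 1.09 g/mL = 256,500 mL.

257 L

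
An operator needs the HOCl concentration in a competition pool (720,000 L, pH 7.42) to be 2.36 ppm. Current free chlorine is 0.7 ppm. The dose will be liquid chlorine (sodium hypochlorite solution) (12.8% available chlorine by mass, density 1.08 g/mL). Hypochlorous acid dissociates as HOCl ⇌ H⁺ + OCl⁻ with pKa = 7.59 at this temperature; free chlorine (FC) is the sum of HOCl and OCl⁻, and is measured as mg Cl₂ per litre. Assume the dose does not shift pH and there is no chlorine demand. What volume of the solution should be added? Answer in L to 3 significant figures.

17.0 L

[OCl⁻]/[HOCl] = 10^(pH − pKa) = 10^(7.42 − 7.59) = 0.6761; fraction as HOCl = 1/(1 + 0.6761) = 0.5966.
Free chlorine required for 2.36 ppm HOCl: 2.36 / 0.5966 = 3.956 ppm.
FC to add: 3.956 − 0.7 = 3.256 mg/L as Cl₂.
Cl₂ equivalent: 3.256 mg/L × 720,000 L = 2344 g.
Product at 12.8% available Cl: 2344 / 0.128 = 18,310 g.
Volume: 18,310 g ÷ 1.08 g/mL = 16,960 mL.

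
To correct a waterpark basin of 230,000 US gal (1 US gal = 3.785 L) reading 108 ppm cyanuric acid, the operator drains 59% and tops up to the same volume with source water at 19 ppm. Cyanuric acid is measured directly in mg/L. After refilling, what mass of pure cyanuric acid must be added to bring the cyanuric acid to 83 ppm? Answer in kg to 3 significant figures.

23.9 kg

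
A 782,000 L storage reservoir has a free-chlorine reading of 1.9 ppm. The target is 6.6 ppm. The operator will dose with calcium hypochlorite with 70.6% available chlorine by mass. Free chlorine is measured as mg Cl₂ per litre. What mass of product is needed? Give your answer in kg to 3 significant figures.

5.21 kg

Chlorine deficit: 6.6 − 1.9 = 4.7 ppm = 4.7 mg/L as Cl₂.
Cl₂ equivalent needed: 4.7 mg/L × 782,000 L = 3,675,000 mg = 3675 g.
Product at 70.6% available chlorine: 3675 / 0.706 = 5206 g.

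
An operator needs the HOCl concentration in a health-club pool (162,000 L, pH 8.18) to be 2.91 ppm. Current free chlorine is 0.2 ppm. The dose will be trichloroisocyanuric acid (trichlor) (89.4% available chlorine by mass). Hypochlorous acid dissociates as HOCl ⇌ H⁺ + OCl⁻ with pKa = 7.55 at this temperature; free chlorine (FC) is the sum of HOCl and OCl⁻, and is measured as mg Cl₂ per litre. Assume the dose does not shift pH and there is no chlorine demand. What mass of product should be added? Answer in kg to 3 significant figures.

2.74 kg

[OCl⁻]/[HOCl] = 10^(pH − pKa) = 10^(8.18 − 7.55) = 4.266; fraction as HOCl = 1/(1 + 4.266) = 0.1899.
Free chlorine required for 2.91 ppm HOCl: 2.91 / 0.1899 = 15.32 ppm.
FC to add: 15.32 − 0.2 = 15.12 mg/L as Cl₂.
Cl₂ equivalent: 15.12 mg/L × 162,000 L = 2450 g.
Product at 89.4% available Cl: 2450 / 0.894 = 2740 g.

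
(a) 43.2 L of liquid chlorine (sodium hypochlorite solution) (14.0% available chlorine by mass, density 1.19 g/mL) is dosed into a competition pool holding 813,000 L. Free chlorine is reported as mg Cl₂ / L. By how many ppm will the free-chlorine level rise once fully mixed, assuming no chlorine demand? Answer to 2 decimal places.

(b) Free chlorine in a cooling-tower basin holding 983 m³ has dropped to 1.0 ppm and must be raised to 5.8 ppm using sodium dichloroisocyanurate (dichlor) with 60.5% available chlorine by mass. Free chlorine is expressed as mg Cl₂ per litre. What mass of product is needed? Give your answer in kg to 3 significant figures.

(a) Mass of solution: 43.2 L × 1000 mL/L × 1.19 g/mL = 51,410 g.
(a) Available chlorine delivered: 51,410 g × 0.14 = 7197 g as Cl₂.
(a) Concentration rise: 7197 g / 813,000 L = 8.853 mg/L = 8.85 ppm.

(b) Volume: 983 m³ = 983,000 L.
(b) Chlorine deficit: 5.8 − 1.0 = 4.8 ppm = 4.8 mg/L as Cl₂.
(b) Cl₂ equivalent needed: 4.8 mg/L × 983,000 L = 4,718,000 mg = 4718 g.
(b) Product at 60.5% available chlorine: 4718 / 0.605 = 7799 g.

(a) 8.85 ppm; (b) 7.80 kg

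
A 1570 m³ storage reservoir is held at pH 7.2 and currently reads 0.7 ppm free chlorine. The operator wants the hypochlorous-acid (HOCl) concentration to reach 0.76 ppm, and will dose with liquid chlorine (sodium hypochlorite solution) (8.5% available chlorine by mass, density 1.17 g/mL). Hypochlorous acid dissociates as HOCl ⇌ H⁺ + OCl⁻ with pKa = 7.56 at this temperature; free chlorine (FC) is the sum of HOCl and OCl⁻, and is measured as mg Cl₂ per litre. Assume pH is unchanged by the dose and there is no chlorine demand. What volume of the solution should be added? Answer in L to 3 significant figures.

Volume: 1570 m³ = 1,570,000 L.
[OCl⁻]/[HOCl] = 10^(pH − pKa) = 10^(7.2 − 7.56) = 0.4365; fraction as HOCl = 1/(1 + 0.4365) = 0.6961.
Free chlorine required for 0.76 ppm HOCl: 0.76 / 0.6961 = 1.092 ppm.
FC to add: 1.092 − 0.7 = 0.3918 mg/L as Cl₂.
Cl₂ equivalent: 0.3918 mg/L × 1,570,000 L = 615.1 g.
Product at 8.5% available Cl: 615.1 / 0.085 = 7236 g.
Volume: 7236 g ÷ 1.17 g/mL = 6185 mL.

6.18 L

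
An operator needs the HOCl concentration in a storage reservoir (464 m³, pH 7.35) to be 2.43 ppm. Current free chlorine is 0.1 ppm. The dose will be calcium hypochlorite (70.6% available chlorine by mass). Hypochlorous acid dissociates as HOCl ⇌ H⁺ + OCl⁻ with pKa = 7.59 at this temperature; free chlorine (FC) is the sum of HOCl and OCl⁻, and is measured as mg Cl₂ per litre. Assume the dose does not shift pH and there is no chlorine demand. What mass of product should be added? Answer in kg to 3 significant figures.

2.45 kg

Volume: 464 m³ = 464,000 L.
[OCl⁻]/[HOCl] = 10^(pH − pKa) = 10^(7.35 − 7.59) = 0.5754; fraction as HOCl = 1/(1 + 0.5754) = 0.6347.
Free chlorine required for 2.43 ppm HOCl: 2.43 / 0.6347 = 3.828 ppm.
FC to add: 3.828 − 0.1 = 3.728 mg/L as Cl₂.
Cl₂ equivalent: 3.728 mg/L × 464,000 L = 1730 g.
Product at 70.6% available Cl: 1730 / 0.706 = 2450 g.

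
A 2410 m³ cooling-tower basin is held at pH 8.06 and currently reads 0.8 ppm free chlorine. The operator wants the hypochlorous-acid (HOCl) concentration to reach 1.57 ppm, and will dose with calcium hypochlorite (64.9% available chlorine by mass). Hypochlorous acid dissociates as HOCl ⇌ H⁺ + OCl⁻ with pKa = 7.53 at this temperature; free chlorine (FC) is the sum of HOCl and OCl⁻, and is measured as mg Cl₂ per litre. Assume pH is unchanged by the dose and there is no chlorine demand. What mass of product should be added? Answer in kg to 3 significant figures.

22.6 kg

Volume: 2410 m³ = 2,410,000 L.
[OCl⁻]/[HOCl] = 10^(pH − pKa) = 10^(8.06 − 7.53) = 3.388; fraction as HOCl = 1/(1 + 3.388) = 0.2279.
Free chlorine required for 1.57 ppm HOCl: 1.57 / 0.2279 = 6.89 ppm.
FC to add: 6.89 − 0.8 = 6.09 mg/L as Cl₂.
Cl₂ equivalent: 6.09 mg/L × 2,410,000 L = 14,680 g.
Product at 64.9% available Cl: 14,680 / 0.649 = 22,610 g.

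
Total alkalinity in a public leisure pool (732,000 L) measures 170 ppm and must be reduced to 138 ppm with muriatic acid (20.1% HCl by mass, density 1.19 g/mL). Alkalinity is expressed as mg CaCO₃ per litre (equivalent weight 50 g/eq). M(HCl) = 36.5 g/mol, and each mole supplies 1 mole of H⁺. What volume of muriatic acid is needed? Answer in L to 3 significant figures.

Alkalinity to neutralize: (170 − 138) = 32 mg/L as CaCO₃ × 732,000 L = 23,420 g as CaCO₃.
Equivalents of H⁺ required: 23,420 ÷ 50 g/eq = 468.5 eq = 468.5 mol HCl.
Mass of HCl: 468.5 × 36.5 = 17,100 g.
Mass of 20.1% solution: 17,100 / 0.201 = 85,070 g.
Volume: 85,070 g ÷ 1.19 g/mL = 71,490 mL.

71.5 L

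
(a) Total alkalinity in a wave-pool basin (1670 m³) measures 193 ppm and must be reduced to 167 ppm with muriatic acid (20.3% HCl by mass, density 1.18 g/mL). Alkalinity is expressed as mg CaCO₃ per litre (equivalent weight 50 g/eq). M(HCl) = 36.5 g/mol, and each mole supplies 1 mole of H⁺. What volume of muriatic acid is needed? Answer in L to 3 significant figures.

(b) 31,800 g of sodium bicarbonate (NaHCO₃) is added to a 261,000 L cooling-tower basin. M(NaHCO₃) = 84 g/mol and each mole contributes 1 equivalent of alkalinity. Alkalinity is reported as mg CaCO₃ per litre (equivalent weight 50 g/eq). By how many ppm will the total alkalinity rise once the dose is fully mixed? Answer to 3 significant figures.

(a) 132 L; (b) 72.5 ppm

(a) Volume: 1670 m³ = 1,670,000 L.
(a) Alkalinity to neutralize: (193 − 167) = 26 mg/L as CaCO₃ × 1,670,000 L = 43,420 g as CaCO₃.
(a) Equivalents of H⁺ required: 43,420 ÷ 50 g/eq = 868.4 eq = 868.4 mol HCl.
(a) Mass of HCl: 868.4 × 36.5 = 31,700 g.
(a) Mass of 20.3% solution: 31,700 / 0.203 = 156,100 g.
(a) Volume: 156,100 g ÷ 1.18 g/mL = 132,300 mL.

(b) Moles of NaHCO₃: 31,800 g ÷ 84 g/mol = 378.6 mol → 378.6 eq of alkalinity.
(b) As CaCO₃: 378.6 eq × 50 g/eq = 18,930 g.
(b) Rise: 18,930 g / 261,000 L × 1000 = 72.52 mg/L.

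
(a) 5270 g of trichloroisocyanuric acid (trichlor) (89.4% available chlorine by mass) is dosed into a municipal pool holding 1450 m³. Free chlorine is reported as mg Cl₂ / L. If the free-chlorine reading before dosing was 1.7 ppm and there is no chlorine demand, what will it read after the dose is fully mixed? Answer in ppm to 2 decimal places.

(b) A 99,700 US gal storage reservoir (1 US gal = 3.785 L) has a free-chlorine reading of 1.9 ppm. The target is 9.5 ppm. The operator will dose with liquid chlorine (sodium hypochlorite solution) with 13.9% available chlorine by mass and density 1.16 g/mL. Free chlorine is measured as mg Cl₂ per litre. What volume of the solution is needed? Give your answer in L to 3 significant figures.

(a) 4.95 ppm; (b) 17.8 L

(a) Volume: 1450 m³ = 1,450,000 L.
(a) Available chlorine delivered: 5270 g × 0.894 = 4711 g as Cl₂.
(a) Concentration rise: 4711 g / 1,450,000 L = 3.249 mg/L = 3.25 ppm.
(a) Final FC: 1.7 + 3.25 = 4.95 ppm.

(b) Volume: 99,700 US gal × 3.785 L/gal = 377,364 L.
(b) Chlorine deficit: 9.5 − 1.9 = 7.6 ppm = 7.6 mg/L as Cl₂.
(b) Cl₂ equivalent needed: 7.6 mg/L × 377,364 L = 2,868,000 mg = 2868 g.
(b) Product at 13.9% available chlorine: 2868 / 0.139 = 20,630 g.
(b) Volume at density 1.16 g/mL: 20,630 g ÷ 1.16 g/mL = 17,790 mL.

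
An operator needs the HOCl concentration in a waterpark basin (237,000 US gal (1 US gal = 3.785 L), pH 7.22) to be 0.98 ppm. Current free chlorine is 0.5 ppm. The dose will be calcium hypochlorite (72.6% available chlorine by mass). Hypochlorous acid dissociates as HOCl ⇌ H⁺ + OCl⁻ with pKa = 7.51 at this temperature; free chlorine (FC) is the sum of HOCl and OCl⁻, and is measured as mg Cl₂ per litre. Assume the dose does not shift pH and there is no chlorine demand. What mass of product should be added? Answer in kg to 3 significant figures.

Volume: 237,000 US gal × 3.785 L/gal = 897,045 L.
[OCl⁻]/[HOCl] = 10^(pH − pKa) = 10^(7.22 − 7.51) = 0.5129; fraction as HOCl = 1/(1 + 0.5129) = 0.661.
Free chlorine required for 0.98 ppm HOCl: 0.98 / 0.661 = 1.483 ppm.
FC to add: 1.483 − 0.5 = 0.9826 mg/L as Cl₂.
Cl₂ equivalent: 0.9826 mg/L × 897,045 L = 881.4 g.
Product at 72.6% available Cl: 881.4 / 0.726 = 1214 g.

1.21 kg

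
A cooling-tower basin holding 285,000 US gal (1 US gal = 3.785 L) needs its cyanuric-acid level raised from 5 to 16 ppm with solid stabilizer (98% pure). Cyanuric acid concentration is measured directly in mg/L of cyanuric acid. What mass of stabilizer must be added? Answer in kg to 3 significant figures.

12.1 kg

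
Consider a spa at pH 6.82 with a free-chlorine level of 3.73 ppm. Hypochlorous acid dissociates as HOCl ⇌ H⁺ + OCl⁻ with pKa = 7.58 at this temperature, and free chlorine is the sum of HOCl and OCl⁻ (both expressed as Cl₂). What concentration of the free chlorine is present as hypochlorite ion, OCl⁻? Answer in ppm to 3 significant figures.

[OCl⁻]/[HOCl] = 10^(pH − pKa) = 10^(6.82 − 7.58) = 10^-0.76 = 0.1738.
Fraction as HOCl = 1 / (1 + 0.1738) = 0.8519.
OCl⁻ = (1 − 0.8519) × 3.73 ppm = 0.5522 ppm.

0.552 ppm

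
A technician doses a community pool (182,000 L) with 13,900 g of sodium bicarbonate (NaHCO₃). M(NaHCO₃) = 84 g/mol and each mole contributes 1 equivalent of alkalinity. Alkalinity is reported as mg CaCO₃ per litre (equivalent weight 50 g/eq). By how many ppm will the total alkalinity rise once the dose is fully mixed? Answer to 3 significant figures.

Moles of NaHCO₃: 13,900 g ÷ 84 g/mol = 165.5 mol → 165.5 eq of alkalinity.
As CaCO₃: 165.5 eq × 50 g/eq = 8274 g.
Rise: 8274 g / 182,000 L × 1000 = 45.46 mg/L.

45.5 ppm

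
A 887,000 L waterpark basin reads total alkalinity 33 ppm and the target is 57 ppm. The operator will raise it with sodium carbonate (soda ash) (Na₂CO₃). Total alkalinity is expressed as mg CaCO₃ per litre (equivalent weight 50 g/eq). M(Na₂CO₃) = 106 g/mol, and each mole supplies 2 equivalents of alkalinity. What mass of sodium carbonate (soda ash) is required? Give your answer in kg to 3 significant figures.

22.6 kg

Alkalinity to add: (57 − 33) = 24 mg/L as CaCO₃ × 887,000 L = 21,290 g as CaCO₃.
Equivalents: 21,290 g ÷ 50 g/eq = 425.8 eq.
Each mole of Na₂CO₃ supplies 2 eq, so 425.8 / 2 = 212.9 mol.
Mass: 212.9 mol × 106 g/mol = 22,570 g.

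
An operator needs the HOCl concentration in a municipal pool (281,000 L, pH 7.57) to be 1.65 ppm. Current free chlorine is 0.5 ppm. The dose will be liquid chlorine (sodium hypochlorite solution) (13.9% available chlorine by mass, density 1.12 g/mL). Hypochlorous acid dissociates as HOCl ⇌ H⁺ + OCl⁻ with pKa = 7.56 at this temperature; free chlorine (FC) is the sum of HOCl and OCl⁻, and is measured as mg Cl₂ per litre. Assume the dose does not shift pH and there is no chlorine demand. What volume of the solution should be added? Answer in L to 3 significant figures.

5.12 L

[OCl⁻]/[HOCl] = 10^(pH − pKa) = 10^(7.57 − 7.56) = 1.023; fraction as HOCl = 1/(1 + 1.023) = 0.4942.
Free chlorine required for 1.65 ppm HOCl: 1.65 / 0.4942 = 3.338 ppm.
FC to add: 3.338 − 0.5 = 2.838 mg/L as Cl₂.
Cl₂ equivalent: 2.838 mg/L × 281,000 L = 797.6 g.
Product at 13.9% available Cl: 797.6 / 0.139 = 5738 g.
Volume: 5738 g ÷ 1.12 g/mL = 5123 mL.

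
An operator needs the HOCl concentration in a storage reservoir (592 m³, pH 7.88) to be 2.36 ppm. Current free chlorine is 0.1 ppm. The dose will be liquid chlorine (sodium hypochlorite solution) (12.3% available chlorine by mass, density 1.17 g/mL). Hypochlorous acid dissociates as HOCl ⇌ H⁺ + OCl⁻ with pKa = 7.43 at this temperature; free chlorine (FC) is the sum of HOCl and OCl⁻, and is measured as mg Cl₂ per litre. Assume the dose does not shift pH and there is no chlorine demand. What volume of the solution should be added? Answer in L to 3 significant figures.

36.7 L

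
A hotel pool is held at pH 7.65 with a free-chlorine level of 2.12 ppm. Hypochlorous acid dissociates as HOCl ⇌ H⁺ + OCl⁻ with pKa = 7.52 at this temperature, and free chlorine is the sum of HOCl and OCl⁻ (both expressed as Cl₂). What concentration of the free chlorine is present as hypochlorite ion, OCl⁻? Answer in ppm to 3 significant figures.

[OCl⁻]/[HOCl] = 10^(pH − pKa) = 10^(7.65 − 7.52) = 10^0.13 = 1.349.
Fraction as HOCl = 1 / (1 + 1.349) = 0.4257.
OCl⁻ = (1 − 0.4257) × 2.12 ppm = 1.217 ppm.

1.22 ppm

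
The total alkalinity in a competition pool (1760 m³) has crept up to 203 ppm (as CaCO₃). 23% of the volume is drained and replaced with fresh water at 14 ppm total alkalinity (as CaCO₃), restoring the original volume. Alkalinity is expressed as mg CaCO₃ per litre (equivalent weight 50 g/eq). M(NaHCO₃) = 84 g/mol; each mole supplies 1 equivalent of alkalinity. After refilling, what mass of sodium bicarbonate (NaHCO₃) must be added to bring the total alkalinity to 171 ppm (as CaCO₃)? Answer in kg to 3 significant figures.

Volume: 1760 m³ = 1,760,000 L.
After draining 23% and refilling: 203 × 0.77 + 14 × 0.23 = 159.53 ppm.
Deficit to target: 171 − 159.53 = 11.47 mg/L.
As CaCO₃: 11.47 mg/L × 1,760,000 L = 20,190 g; ÷ 50 g/eq ÷ 1 = 403.7 mol NaHCO₃.
Mass: 403.7 × 84 = 33,910 g.

33.9 kg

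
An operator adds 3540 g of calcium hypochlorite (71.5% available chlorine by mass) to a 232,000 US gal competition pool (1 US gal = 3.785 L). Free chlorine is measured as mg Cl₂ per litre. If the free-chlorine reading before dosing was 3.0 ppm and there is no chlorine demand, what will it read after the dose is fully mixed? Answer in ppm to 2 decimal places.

Volume: 232,000 US gal × 3.785 L/gal = 878,120 L.
Available chlorine delivered: 3540 g × 0.715 = 2531 g as Cl₂.
Concentration rise: 2531 g / 878,120 L = 2.882 mg/L = 2.88 ppm.
Final FC: 3.0 + 2.88 = 5.88 ppm.

5.88 ppm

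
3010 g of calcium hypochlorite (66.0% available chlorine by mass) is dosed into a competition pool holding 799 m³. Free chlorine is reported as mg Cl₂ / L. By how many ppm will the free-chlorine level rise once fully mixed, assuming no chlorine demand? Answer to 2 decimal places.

2.49 ppm

Volume: 799 m³ = 799,000 L.
Available chlorine delivered: 3010 g × 0.66 = 1987 g as Cl₂.
Concentration rise: 1987 g / 799,000 L = 2.486 mg/L = 2.49 ppm.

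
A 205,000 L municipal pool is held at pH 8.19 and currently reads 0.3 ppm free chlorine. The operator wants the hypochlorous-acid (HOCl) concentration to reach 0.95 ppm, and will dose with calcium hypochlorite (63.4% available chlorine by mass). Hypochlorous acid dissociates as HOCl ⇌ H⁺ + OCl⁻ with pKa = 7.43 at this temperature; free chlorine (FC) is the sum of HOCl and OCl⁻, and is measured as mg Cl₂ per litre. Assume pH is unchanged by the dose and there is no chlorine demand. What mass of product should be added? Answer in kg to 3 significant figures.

1.98 kg

[OCl⁻]/[HOCl] = 10^(pH − pKa) = 10^(8.19 − 7.43) = 5.754; fraction as HOCl = 1/(1 + 5.754) = 0.1481.
Free chlorine required for 0.95 ppm HOCl: 0.95 / 0.1481 = 6.417 ppm.
FC to add: 6.417 − 0.3 = 6.117 mg/L as Cl₂.
Cl₂ equivalent: 6.117 mg/L × 205,000 L = 1254 g.
Product at 63.4% available Cl: 1254 / 0.634 = 1978 g.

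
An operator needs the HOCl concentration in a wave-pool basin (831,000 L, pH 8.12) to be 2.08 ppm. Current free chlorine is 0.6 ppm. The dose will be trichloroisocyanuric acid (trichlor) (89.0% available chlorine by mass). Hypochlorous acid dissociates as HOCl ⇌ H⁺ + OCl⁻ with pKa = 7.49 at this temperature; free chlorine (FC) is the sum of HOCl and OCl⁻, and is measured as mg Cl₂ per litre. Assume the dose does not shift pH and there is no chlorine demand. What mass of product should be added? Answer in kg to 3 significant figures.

9.67 kg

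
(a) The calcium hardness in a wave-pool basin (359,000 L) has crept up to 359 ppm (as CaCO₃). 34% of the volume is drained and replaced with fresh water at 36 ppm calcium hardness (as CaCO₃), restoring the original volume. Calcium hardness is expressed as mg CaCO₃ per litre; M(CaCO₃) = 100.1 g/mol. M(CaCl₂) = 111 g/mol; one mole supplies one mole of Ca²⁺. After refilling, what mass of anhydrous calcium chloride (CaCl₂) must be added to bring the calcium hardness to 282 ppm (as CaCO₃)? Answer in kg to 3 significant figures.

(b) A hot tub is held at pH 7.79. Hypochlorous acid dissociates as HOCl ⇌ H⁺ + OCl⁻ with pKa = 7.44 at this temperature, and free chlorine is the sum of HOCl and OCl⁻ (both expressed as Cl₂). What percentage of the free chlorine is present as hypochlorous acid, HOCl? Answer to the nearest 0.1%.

(a) After draining 34% and refilling: 359 × 0.66 + 36 × 0.34 = 249.18 ppm.
(a) Deficit to target: 282 − 249.18 = 32.82 mg/L.
(a) As CaCO₃: 32.82 mg/L × 359,000 L = 11,780 g; ÷ 100.1 = 117.7 mol Ca²⁺.
(a) Mass: 117.7 × 111 = 13,070 g.

(b) [OCl⁻]/[HOCl] = 10^(pH − pKa) = 10^(7.79 − 7.44) = 10^0.35 = 2.239.
(b) Fraction as HOCl = 1 / (1 + 2.239) = 0.3088.

(a) 13.1 kg; (b) 30.9%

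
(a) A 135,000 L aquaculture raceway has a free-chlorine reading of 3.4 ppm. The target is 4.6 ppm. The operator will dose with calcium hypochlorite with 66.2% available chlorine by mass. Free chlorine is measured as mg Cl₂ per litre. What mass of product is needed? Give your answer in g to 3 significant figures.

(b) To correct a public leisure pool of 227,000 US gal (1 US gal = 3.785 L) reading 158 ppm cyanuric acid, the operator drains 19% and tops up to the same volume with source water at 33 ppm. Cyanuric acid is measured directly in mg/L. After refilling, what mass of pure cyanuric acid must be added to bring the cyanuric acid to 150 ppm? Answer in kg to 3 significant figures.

(a) 245 g; (b) 13.5 kg

(a) Chlorine deficit: 4.6 − 3.4 = 1.2 ppm = 1.2 mg/L as Cl₂.
(a) Cl₂ equivalent needed: 1.2 mg/L × 135,000 L = 162,000 mg = 162 g.
(a) Product at 66.2% available chlorine: 162 / 0.662 = 244.7 g.

(b) Volume: 227,000 US gal × 3.785 L/gal = 859,195 L.
(b) After draining 19% and refilling: 158 × 0.81 + 33 × 0.19 = 134.25 ppm.
(b) Deficit to target: 150 − 134.25 = 15.75 mg/L.
(b) Mass: 15.75 mg/L × 859,195 L = 13,530 g cyanuric acid.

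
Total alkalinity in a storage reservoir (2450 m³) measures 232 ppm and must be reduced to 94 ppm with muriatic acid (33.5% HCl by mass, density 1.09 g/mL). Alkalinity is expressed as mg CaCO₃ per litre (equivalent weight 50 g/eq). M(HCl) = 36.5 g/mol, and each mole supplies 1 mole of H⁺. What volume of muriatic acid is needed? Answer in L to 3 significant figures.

676 L

Volume: 2450 m³ = 2,450,000 L.
Alkalinity to neutralize: (232 − 94) = 138 mg/L as CaCO₃ × 2,450,000 L = 338,100 g as CaCO₃.
Equivalents of H⁺ required: 338,100 ÷ 50 g/eq = 6762 eq = 6762 mol HCl.
Mass of HCl: 6762 × 36.5 = 246,800 g.
Mass of 33.5% solution: 246,800 / 0.335 = 736,800 g.
Volume: 736,800 g ÷ 1.09 g/mL = 675,900 mL.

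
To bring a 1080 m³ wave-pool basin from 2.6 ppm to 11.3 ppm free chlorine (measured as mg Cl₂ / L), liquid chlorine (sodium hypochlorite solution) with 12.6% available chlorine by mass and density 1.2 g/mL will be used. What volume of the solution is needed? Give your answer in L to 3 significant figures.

Volume: 1080 m³ = 1,080,000 L.
Chlorine deficit: 11.3 − 2.6 = 8.7 ppm = 8.7 mg/L as Cl₂.
Cl₂ equivalent needed: 8.7 mg/L × 1,080,000 L = 9,396,000 mg = 9396 g.
Product at 12.6% available chlorine: 9396 / 0.126 = 74,570 g.
Volume at density 1.2 g/mL: 74,570 g ÷ 1.2 g/mL = 62,140 mL.

62.1 L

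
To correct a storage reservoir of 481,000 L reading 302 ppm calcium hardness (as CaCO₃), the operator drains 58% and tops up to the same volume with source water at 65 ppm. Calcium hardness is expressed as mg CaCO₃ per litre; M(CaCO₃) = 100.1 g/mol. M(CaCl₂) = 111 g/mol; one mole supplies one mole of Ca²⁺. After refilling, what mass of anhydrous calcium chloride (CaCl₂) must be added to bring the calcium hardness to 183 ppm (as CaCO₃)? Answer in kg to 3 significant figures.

After draining 58% and refilling: 302 × 0.42 + 65 × 0.58 = 164.54 ppm.
Deficit to target: 183 − 164.54 = 18.46 mg/L.
As CaCO₃: 18.46 mg/L × 481,000 L = 8879 g; ÷ 100.1 = 88.7 mol Ca²⁺.
Mass: 88.7 × 111 = 9846 g.

9.85 kg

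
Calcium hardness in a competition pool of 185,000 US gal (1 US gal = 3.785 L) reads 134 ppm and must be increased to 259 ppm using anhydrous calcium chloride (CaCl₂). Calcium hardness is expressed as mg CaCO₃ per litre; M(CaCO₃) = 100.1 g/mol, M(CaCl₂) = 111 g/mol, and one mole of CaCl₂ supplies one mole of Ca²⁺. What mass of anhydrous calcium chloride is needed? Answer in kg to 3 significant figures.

Volume: 185,000 US gal × 3.785 L/gal = 700,225 L.
Hardness to add: (259 − 134) = 125 mg/L as CaCO₃ × 700,225 L = 87,530 g as CaCO₃.
Moles of Ca²⁺ (1 mol Ca²⁺ ≡ 1 mol CaCO₃): 87,530 / 100.1 g/mol = 874.4 mol.
Mass of CaCl₂: 874.4 × 111 = 97,060 g.

97.1 kg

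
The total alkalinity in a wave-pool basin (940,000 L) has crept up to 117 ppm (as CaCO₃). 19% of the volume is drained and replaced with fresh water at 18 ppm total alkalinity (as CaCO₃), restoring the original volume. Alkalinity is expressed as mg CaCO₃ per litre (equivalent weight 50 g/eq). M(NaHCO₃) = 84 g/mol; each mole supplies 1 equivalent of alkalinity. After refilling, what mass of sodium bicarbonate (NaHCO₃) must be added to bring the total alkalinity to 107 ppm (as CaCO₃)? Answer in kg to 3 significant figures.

After draining 19% and refilling: 117 × 0.81 + 18 × 0.19 = 98.19 ppm.
Deficit to target: 107 − 98.19 = 8.81 mg/L.
As CaCO₃: 8.81 mg/L × 940,000 L = 8281 g; ÷ 50 g/eq ÷ 1 = 165.6 mol NaHCO₃.
Mass: 165.6 × 84 = 13,910 g.

13.9 kg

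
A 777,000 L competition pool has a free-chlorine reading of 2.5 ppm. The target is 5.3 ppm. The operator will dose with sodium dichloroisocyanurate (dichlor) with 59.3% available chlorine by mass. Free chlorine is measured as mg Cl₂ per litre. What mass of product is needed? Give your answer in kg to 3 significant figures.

Chlorine deficit: 5.3 − 2.5 = 2.8 ppm = 2.8 mg/L as Cl₂.
Cl₂ equivalent needed: 2.8 mg/L × 777,000 L = 2,176,000 mg = 2176 g.
Product at 59.3% available chlorine: 2176 / 0.593 = 3669 g.

3.67 kg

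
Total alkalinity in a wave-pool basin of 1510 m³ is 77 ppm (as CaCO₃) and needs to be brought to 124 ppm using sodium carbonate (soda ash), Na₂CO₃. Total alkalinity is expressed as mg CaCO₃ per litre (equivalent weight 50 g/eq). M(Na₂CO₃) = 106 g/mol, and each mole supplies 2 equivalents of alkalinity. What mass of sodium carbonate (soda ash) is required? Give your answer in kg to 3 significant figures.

75.2 kg

Volume: 1510 m³ = 1,510,000 L.
Alkalinity to add: (124 − 77) = 47 mg/L as CaCO₃ × 1,510,000 L = 70,970 g as CaCO₃.
Equivalents: 70,970 g ÷ 50 g/eq = 1419 eq.
Each mole of Na₂CO₃ supplies 2 eq, so 1419 / 2 = 709.7 mol.
Mass: 709.7 mol × 106 g/mol = 75,230 g.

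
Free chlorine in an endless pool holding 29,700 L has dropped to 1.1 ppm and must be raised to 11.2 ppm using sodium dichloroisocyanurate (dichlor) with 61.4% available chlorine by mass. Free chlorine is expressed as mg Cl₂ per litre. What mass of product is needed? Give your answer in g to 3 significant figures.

489 g

Chlorine deficit: 11.2 − 1.1 = 10.1 ppm = 10.1 mg/L as Cl₂.
Cl₂ equivalent needed: 10.1 mg/L × 29,700 L = 300,000 mg = 300 g.
Product at 61.4% available chlorine: 300 / 0.614 = 488.6 g.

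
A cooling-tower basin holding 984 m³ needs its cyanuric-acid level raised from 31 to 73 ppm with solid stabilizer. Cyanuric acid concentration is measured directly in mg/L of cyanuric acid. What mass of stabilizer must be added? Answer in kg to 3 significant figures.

Volume: 984 m³ = 984,000 L.
CYA to add: (73 − 31) = 42 mg/L × 984,000 L = 41,330 g cyanuric acid.

41.3 kg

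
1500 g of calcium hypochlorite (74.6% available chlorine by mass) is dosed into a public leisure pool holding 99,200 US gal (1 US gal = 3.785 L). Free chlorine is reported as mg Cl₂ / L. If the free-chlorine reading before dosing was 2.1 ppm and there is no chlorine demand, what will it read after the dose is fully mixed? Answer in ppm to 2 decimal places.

Volume: 99,200 US gal × 3.785 L/gal = 375,472 L.
Available chlorine delivered: 1500 g × 0.746 = 1119 g as Cl₂.
Concentration rise: 1119 g / 375,472 L = 2.98 mg/L = 2.98 ppm.
Final FC: 2.1 + 2.98 = 5.08 ppm.

5.08 ppm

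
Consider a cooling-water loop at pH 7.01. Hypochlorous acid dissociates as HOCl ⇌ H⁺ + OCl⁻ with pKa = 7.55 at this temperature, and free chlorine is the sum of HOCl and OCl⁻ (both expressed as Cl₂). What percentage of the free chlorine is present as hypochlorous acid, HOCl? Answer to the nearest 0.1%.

77.6%

[OCl⁻]/[HOCl] = 10^(pH − pKa) = 10^(7.01 − 7.55) = 10^-0.54 = 0.2884.
Fraction as HOCl = 1 / (1 + 0.2884) = 0.7762.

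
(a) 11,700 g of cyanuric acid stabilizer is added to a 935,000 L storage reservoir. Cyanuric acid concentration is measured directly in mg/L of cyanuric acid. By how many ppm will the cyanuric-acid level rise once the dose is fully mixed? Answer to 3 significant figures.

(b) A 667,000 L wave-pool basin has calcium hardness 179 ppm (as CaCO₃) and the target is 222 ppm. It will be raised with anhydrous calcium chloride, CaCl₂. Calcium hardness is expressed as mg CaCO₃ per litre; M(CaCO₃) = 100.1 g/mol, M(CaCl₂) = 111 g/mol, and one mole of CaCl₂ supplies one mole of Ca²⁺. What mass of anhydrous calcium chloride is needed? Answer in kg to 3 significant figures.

(a) Rise: 11,700 g / 935,000 L × 1000 = 12.51 mg/L.

(b) Hardness to add: (222 − 179) = 43 mg/L as CaCO₃ × 667,000 L = 28,680 g as CaCO₃.
(b) Moles of Ca²⁺ (1 mol Ca²⁺ ≡ 1 mol CaCO₃): 28,680 / 100.1 g/mol = 286.5 mol.
(b) Mass of CaCl₂: 286.5 × 111 = 31,800 g.

(a) 12.5 ppm; (b) 31.8 kg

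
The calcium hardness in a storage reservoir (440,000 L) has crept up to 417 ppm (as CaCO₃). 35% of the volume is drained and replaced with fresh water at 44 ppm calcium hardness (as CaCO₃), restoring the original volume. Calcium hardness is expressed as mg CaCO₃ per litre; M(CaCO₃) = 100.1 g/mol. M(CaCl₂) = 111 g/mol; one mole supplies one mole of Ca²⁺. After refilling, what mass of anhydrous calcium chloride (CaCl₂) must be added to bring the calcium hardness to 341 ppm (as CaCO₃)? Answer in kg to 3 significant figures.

26.6 kg

After draining 35% and refilling: 417 × 0.65 + 44 × 0.35 = 286.45 ppm.
Deficit to target: 341 − 286.45 = 54.55 mg/L.
As CaCO₃: 54.55 mg/L × 440,000 L = 24,000 g; ÷ 100.1 = 239.8 mol Ca²⁺.
Mass: 239.8 × 111 = 26,620 g.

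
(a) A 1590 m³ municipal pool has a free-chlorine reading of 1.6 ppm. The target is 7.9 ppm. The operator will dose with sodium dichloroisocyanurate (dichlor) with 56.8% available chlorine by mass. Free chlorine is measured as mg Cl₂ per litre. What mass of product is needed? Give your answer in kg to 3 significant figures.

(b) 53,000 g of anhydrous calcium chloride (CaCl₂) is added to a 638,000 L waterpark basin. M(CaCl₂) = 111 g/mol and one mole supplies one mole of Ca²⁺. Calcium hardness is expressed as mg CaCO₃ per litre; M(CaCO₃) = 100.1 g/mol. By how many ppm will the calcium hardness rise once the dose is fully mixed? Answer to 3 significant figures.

(a) 17.6 kg; (b) 74.9 ppm

(a) Volume: 1590 m³ = 1,590,000 L.
(a) Chlorine deficit: 7.9 − 1.6 = 6.3 ppm = 6.3 mg/L as Cl₂.
(a) Cl₂ equivalent needed: 6.3 mg/L × 1,590,000 L = 10,020,000 mg = 10,020 g.
(a) Product at 56.8% available chlorine: 10,020 / 0.568 = 17,640 g.

(b) Moles of Ca²⁺: 53,000 g ÷ 111 g/mol = 477.5 mol.
(b) As CaCO₃: 477.5 mol × 100.1 g/mol = 47,800 g.
(b) Rise: 47,800 g / 638,000 L × 1000 = 74.91 mg/L.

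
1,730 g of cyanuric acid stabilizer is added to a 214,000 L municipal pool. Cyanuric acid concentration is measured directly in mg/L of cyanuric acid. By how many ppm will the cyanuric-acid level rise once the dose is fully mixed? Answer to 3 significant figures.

8.08 ppm

Rise: 1,730 g / 214,000 L × 1000 = 8.084 mg/L.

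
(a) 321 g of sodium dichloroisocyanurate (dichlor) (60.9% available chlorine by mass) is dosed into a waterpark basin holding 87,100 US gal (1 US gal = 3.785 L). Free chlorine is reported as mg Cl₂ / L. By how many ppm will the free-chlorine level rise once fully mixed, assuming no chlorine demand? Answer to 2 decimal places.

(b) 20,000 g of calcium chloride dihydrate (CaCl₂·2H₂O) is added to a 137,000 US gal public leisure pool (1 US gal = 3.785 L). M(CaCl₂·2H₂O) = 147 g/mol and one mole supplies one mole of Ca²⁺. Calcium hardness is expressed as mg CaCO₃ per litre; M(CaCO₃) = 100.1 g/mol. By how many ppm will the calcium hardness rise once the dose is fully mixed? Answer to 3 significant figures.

(a) 0.59 ppm; (b) 26.3 ppm

(a) Volume: 87,100 US gal × 3.785 L/gal = 329,674 L.
(a) Available chlorine delivered: 321 g × 0.609 = 195.5 g as Cl₂.
(a) Concentration rise: 195.5 g / 329,674 L = 0.593 mg/L = 0.59 ppm.

(b) Volume: 137,000 US gal × 3.785 L/gal = 518,545 L.
(b) Moles of Ca²⁺: 20,000 g ÷ 147 g/mol = 136.1 mol.
(b) As CaCO₃: 136.1 mol × 100.1 g/mol = 13,620 g.
(b) Rise: 13,620 g / 518,545 L × 1000 = 26.26 mg/L.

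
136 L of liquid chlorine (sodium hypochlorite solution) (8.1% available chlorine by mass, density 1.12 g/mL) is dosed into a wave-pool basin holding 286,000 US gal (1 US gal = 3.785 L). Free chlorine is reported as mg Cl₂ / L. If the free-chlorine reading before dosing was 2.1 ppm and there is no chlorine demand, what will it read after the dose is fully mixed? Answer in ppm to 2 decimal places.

13.50 ppm

Volume: 286,000 US gal × 3.785 L/gal = 1,082,510 L.
Mass of solution: 136 L × 1000 mL/L × 1.12 g/mL = 152,300 g.
Available chlorine delivered: 152,300 g × 0.081 = 12,340 g as Cl₂.
Concentration rise: 12,340 g / 1,082,510 L = 11.4 mg/L = 11.40 ppm.
Final FC: 2.1 + 11.40 = 13.50 ppm.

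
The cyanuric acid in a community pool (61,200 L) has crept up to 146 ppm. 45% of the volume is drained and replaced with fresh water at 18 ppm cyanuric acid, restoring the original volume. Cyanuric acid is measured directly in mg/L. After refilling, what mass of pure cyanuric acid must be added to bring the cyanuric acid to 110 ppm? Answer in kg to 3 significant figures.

After draining 45% and refilling: 146 × 0.55 + 18 × 0.45 = 88.4 ppm.
Deficit to target: 110 − 88.4 = 21.6 mg/L.
Mass: 21.6 mg/L × 61,200 L = 1322 g cyanuric acid.

1.32 kg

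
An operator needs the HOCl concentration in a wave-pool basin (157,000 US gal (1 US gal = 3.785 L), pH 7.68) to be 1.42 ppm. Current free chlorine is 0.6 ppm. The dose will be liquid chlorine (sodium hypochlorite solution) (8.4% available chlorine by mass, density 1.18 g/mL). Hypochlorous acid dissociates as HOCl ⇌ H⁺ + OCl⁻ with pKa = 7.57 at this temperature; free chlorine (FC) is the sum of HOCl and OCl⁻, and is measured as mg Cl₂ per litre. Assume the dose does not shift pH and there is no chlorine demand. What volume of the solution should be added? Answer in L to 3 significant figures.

15.9 L

Volume: 157,000 US gal × 3.785 L/gal = 594,245 L.
[OCl⁻]/[HOCl] = 10^(pH − pKa) = 10^(7.68 − 7.57) = 1.288; fraction as HOCl = 1/(1 + 1.288) = 0.437.
Free chlorine required for 1.42 ppm HOCl: 1.42 / 0.437 = 3.249 ppm.
FC to add: 3.249 − 0.6 = 2.649 mg/L as Cl₂.
Cl₂ equivalent: 2.649 mg/L × 594,245 L = 1574 g.
Product at 8.4% available Cl: 1574 / 0.084 = 18,740 g.
Volume: 18,740 g ÷ 1.18 g/mL = 15,880 mL.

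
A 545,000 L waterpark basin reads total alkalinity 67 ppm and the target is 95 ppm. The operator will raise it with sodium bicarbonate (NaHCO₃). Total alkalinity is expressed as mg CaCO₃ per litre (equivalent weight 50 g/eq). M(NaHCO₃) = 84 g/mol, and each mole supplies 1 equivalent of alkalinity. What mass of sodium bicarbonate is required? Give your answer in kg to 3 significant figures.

25.6 kg

Alkalinity to add: (95 − 67) = 28 mg/L as CaCO₃ × 545,000 L = 15,260 g as CaCO₃.
Equivalents: 15,260 g ÷ 50 g/eq = 305.2 eq.
NaHCO₃ supplies 1 eq per mole → 305.2 mol.
Mass: 305.2 mol × 84 g/mol = 25,640 g.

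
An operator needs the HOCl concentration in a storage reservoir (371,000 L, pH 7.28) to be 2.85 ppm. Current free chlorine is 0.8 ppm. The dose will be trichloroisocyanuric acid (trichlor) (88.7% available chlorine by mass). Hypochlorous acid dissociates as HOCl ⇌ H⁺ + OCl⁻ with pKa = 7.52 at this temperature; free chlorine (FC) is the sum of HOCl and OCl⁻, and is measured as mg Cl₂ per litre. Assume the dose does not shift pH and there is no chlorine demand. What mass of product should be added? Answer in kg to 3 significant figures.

1.54 kg

[OCl⁻]/[HOCl] = 10^(pH − pKa) = 10^(7.28 − 7.52) = 0.5754; fraction as HOCl = 1/(1 + 0.5754) = 0.6347.
Free chlorine required for 2.85 ppm HOCl: 2.85 / 0.6347 = 4.49 ppm.
FC to add: 4.49 − 0.8 = 3.69 mg/L as Cl₂.
Cl₂ equivalent: 3.69 mg/L × 371,000 L = 1369 g.
Product at 88.7% available Cl: 1369 / 0.887 = 1543 g.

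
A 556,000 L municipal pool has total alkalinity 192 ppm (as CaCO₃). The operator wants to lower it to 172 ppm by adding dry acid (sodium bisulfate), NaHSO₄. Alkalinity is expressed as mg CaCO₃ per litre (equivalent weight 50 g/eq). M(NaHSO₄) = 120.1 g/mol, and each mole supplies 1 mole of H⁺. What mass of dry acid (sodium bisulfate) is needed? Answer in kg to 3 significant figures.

26.7 kg

Alkalinity to neutralize: (192 − 172) = 20 mg/L as CaCO₃ × 556,000 L = 11,120 g as CaCO₃.
Equivalents of H⁺ required: 11,120 ÷ 50 g/eq = 222.4 eq = 222.4 mol NaHSO₄.
Mass of NaHSO₄: 222.4 × 120.1 = 26,710 g.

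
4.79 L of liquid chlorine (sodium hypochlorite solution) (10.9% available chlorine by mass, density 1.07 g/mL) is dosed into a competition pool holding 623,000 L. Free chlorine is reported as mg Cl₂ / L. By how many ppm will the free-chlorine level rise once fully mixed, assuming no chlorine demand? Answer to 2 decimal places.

0.90 ppm

Mass of solution: 4.79 L × 1000 mL/L × 1.07 g/mL = 5125 g.
Available chlorine delivered: 5125 g × 0.109 = 558.7 g as Cl₂.
Concentration rise: 558.7 g / 623,000 L = 0.8967 mg/L = 0.90 ppm.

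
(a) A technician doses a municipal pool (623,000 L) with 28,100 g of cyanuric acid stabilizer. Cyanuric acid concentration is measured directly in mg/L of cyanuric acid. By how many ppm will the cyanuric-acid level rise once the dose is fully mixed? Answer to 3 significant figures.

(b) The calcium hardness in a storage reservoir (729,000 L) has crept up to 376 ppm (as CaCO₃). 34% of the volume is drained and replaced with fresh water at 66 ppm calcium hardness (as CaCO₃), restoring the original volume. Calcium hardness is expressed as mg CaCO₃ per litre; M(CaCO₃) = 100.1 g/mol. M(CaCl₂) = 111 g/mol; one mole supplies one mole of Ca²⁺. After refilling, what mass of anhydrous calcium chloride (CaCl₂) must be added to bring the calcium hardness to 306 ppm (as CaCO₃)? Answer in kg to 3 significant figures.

(a) 45.1 ppm; (b) 28.6 kg

(a) Rise: 28,100 g / 623,000 L × 1000 = 45.1 mg/L.

(b) After draining 34% and refilling: 376 × 0.66 + 66 × 0.34 = 270.6 ppm.
(b) Deficit to target: 306 − 270.6 = 35.4 mg/L.
(b) As CaCO₃: 35.4 mg/L × 729,000 L = 25,810 g; ÷ 100.1 = 257.8 mol Ca²⁺.
(b) Mass: 257.8 × 111 = 28,620 g.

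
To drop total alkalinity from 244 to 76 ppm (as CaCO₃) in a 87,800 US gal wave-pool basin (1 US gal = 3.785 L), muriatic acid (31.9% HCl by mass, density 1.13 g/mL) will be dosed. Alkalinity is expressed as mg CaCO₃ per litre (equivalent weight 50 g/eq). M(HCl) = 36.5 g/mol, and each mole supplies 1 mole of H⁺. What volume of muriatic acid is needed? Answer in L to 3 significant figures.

113 L

Volume: 87,800 US gal × 3.785 L/gal = 332,323 L.
Alkalinity to neutralize: (244 − 76) = 168 mg/L as CaCO₃ × 332,323 L = 55,830 g as CaCO₃.
Equivalents of H⁺ required: 55,830 ÷ 50 g/eq = 1117 eq = 1117 mol HCl.
Mass of HCl: 1117 × 36.5 = 40,760 g.
Mass of 31.9% solution: 40,760 / 0.319 = 127,800 g.
Volume: 127,800 g ÷ 1.13 g/mL = 113,100 mL.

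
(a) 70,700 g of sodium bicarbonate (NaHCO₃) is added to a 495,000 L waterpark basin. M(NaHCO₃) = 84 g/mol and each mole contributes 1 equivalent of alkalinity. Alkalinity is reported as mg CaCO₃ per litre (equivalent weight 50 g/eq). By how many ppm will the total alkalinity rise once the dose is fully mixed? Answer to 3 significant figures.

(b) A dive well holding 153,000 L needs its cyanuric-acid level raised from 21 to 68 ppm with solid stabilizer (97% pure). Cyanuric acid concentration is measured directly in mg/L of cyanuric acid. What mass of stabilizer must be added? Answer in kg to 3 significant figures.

(a) 85.0 ppm; (b) 7.41 kg

(a) Moles of NaHCO₃: 70,700 g ÷ 84 g/mol = 841.7 mol → 841.7 eq of alkalinity.
(a) As CaCO₃: 841.7 eq × 50 g/eq = 42,080 g.
(a) Rise: 42,080 g / 495,000 L × 1000 = 85.02 mg/L.

(b) CYA to add: (68 − 21) = 47 mg/L × 153,000 L = 7191 g cyanuric acid.
(b) At 97% purity: 7191 / 0.97 = 7413 g product.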